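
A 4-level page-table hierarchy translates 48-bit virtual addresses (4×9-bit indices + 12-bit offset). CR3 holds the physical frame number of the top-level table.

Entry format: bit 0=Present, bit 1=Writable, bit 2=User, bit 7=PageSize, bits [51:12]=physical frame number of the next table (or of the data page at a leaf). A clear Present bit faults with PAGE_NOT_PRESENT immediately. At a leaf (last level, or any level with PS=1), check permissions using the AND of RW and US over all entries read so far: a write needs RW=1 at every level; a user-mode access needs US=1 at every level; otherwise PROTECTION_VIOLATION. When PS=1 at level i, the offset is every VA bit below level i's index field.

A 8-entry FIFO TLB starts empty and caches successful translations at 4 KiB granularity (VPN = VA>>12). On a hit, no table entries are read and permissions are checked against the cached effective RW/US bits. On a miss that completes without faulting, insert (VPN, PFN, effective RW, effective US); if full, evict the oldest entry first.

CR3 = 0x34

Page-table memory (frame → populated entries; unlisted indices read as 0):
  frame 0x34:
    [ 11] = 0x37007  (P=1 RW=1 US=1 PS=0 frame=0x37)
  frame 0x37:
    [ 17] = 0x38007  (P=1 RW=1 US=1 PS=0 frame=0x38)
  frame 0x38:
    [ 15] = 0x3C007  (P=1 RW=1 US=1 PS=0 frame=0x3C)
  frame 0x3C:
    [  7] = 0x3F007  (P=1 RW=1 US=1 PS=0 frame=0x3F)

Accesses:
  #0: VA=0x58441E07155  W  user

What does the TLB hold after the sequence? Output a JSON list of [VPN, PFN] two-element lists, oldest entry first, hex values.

Walk each access:
#0 VA=0x58441E07155 (w,user):
  L0 @0x34[11] → 0x37007  P=1,RW=1,US=1,PS=0
  L1 @0x37[17] → 0x38007  P=1,RW=1,US=1,PS=0
  L2 @0x38[15] → 0x3C007  P=1,RW=1,US=1,PS=0
  L3 @0x3C[7] → 0x3F007  P=1,RW=1,US=1,PS=0
  → PA=0x3F155  (4 entries read)

TLB: [["0x58441E07", "0x3F"]]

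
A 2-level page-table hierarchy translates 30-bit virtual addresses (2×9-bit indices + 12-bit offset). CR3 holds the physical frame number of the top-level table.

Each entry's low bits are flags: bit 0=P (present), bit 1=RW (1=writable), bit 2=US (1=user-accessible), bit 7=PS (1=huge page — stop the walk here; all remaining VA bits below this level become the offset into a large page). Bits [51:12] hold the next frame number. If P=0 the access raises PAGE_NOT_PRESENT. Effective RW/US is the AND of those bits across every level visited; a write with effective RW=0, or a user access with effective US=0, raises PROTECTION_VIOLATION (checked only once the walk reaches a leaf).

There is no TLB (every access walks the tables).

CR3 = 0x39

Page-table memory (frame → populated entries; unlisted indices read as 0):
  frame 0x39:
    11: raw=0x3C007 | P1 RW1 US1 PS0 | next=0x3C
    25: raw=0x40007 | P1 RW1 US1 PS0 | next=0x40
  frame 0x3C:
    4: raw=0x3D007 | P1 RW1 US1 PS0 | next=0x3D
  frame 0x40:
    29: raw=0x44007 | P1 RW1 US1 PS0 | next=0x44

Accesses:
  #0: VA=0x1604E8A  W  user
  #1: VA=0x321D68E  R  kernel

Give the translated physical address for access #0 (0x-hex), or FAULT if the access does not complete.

Per-access translation:
#0 VA=0x1604E8A (w,user):
  L0 @0x39[11] → 0x3C007  P=1,RW=1,US=1,PS=0
  L1 @0x3C[4] → 0x3D007  P=1,RW=1,US=1,PS=0
  ✓ 0x3DE8A  — 2 lookups
#1 VA=0x321D68E (r,kernel):
  L0 @0x39[25] → 0x40007  P=1,RW=1,US=1,PS=0
  L1 @0x40[29] → 0x44007  P=1,RW=1,US=1,PS=0
  ✓ 0x4468E  — 2 lookups

Access #0 PA: 0x3DE8A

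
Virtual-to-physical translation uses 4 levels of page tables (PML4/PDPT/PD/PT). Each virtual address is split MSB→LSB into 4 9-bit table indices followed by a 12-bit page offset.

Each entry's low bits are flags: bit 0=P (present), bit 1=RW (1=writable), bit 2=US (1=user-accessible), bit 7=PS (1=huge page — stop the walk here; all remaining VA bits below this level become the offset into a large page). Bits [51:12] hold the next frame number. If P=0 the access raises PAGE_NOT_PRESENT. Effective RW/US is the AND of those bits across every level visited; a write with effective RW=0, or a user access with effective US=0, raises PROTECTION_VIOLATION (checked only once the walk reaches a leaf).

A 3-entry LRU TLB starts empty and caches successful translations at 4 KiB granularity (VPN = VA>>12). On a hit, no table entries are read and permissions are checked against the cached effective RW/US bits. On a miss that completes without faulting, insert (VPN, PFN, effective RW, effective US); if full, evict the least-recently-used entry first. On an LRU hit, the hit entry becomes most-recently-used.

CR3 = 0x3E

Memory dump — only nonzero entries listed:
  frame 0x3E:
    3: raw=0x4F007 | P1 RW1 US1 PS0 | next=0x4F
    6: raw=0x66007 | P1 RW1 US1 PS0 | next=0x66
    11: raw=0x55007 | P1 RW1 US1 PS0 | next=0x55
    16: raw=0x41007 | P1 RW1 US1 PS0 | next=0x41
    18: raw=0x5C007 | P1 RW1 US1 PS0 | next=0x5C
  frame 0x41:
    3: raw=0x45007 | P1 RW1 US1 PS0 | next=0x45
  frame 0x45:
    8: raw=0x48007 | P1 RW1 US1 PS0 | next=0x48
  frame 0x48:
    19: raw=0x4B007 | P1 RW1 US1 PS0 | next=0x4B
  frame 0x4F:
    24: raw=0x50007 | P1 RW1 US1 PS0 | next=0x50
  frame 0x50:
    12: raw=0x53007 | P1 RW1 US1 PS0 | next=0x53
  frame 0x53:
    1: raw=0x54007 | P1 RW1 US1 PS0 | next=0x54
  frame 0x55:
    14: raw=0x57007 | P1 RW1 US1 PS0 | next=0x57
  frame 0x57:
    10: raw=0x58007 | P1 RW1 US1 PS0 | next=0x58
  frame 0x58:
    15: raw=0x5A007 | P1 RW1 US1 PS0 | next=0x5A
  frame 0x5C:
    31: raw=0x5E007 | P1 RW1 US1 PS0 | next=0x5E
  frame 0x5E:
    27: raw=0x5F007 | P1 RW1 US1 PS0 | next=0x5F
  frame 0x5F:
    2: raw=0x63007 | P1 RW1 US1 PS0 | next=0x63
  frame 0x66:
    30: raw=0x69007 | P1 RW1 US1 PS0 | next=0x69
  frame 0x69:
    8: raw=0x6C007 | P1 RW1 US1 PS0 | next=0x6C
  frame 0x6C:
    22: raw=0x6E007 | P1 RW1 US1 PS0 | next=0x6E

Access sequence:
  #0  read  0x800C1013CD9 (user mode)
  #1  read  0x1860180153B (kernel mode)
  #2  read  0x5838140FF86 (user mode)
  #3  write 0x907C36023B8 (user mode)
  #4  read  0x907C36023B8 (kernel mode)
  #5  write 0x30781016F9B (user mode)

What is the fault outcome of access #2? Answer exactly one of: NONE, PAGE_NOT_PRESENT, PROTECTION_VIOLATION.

Walk each access:
#0 VA=0x800C1013CD9 (r,user):
  L0: frame=0x3E idx=16 entry=0x41007 [P=1 RW=1 US=1 PS=0]
  L1: frame=0x41 idx=3 entry=0x45007 [P=1 RW=1 US=1 PS=0]
  L2: frame=0x45 idx=8 entry=0x48007 [P=1 RW=1 US=1 PS=0]
  L3: frame=0x48 idx=19 entry=0x4B007 [P=1 RW=1 US=1 PS=0]
  → PA=0x4BCD9  (4 entries read)
#1 VA=0x1860180153B (r,kernel):
  L0: frame=0x3E idx=3 entry=0x4F007 [P=1 RW=1 US=1 PS=0]
  L1: frame=0x4F idx=24 entry=0x50007 [P=1 RW=1 US=1 PS=0]
  L2: frame=0x50 idx=12 entry=0x53007 [P=1 RW=1 US=1 PS=0]
  L3: frame=0x53 idx=1 entry=0x54007 [P=1 RW=1 US=1 PS=0]
  → PA=0x5453B  (4 entries read)
#2 VA=0x5838140FF86 (r,user):
  L0: frame=0x3E idx=11 entry=0x55007 [P=1 RW=1 US=1 PS=0]
  L1: frame=0x55 idx=14 entry=0x57007 [P=1 RW=1 US=1 PS=0]
  L2: frame=0x57 idx=10 entry=0x58007 [P=1 RW=1 US=1 PS=0]
  L3: frame=0x58 idx=15 entry=0x5A007 [P=1 RW=1 US=1 PS=0]
  → PA=0x5AF86  (4 entries read)
#3 VA=0x907C36023B8 (w,user):
  L0: frame=0x3E idx=18 entry=0x5C007 [P=1 RW=1 US=1 PS=0]
  L1: frame=0x5C idx=31 entry=0x5E007 [P=1 RW=1 US=1 PS=0]
  L2: frame=0x5E idx=27 entry=0x5F007 [P=1 RW=1 US=1 PS=0]
  L3: frame=0x5F idx=2 entry=0x63007 [P=1 RW=1 US=1 PS=0]
  → PA=0x633B8  (4 entries read)
#4 VA=0x907C36023B8 (r,kernel):
  TLB hit vpn=0x907C3602 → PA=0x633B8
#5 VA=0x30781016F9B (w,user):
  L0: frame=0x3E idx=6 entry=0x66007 [P=1 RW=1 US=1 PS=0]
  L1: frame=0x66 idx=30 entry=0x69007 [P=1 RW=1 US=1 PS=0]
  L2: frame=0x69 idx=8 entry=0x6C007 [P=1 RW=1 US=1 PS=0]
  L3: frame=0x6C idx=22 entry=0x6E007 [P=1 RW=1 US=1 PS=0]
  → PA=0x6EF9B  (4 entries read)

Access #2 fault: NONE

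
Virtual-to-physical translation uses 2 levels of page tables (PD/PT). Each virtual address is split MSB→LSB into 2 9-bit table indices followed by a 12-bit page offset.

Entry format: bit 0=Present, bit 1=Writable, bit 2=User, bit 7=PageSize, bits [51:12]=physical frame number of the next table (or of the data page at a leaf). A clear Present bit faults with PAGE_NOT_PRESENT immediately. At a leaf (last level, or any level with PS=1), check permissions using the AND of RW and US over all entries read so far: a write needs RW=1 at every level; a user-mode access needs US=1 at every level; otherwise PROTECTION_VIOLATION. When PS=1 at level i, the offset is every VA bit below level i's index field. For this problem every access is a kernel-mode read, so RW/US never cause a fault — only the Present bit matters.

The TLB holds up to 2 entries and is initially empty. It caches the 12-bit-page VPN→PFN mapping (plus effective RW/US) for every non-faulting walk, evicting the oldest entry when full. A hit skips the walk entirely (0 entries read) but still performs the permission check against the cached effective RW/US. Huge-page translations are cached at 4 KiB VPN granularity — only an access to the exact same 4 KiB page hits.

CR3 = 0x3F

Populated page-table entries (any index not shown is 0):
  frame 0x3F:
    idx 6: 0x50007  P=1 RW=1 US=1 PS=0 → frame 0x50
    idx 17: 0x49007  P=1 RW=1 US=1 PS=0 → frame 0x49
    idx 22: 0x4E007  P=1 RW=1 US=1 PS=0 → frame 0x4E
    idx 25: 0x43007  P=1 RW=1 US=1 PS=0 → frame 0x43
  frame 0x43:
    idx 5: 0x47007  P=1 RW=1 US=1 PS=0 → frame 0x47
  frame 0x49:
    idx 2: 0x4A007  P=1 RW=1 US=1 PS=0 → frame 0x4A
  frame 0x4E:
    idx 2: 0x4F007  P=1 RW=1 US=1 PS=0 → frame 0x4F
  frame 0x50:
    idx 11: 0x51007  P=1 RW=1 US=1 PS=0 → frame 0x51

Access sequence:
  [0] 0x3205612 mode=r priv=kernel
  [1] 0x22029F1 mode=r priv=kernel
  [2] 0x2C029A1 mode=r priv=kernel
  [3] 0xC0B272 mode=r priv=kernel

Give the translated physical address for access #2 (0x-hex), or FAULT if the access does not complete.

Trace:
#0 VA=0x3205612 (r,kernel):
  L0: frame=0x3F idx=25 entry=0x43007 [P=1 RW=1 US=1 PS=0]
  L1: frame=0x43 idx=5 entry=0x47007 [P=1 RW=1 US=1 PS=0]
  ✓ 0x47612  — 2 lookups
#1 VA=0x22029F1 (r,kernel):
  L0: frame=0x3F idx=17 entry=0x49007 [P=1 RW=1 US=1 PS=0]
  L1: frame=0x49 idx=2 entry=0x4A007 [P=1 RW=1 US=1 PS=0]
  ✓ 0x4A9F1  — 2 lookups
#2 VA=0x2C029A1 (r,kernel):
  L0: frame=0x3F idx=22 entry=0x4E007 [P=1 RW=1 US=1 PS=0]
  L1: frame=0x4E idx=2 entry=0x4F007 [P=1 RW=1 US=1 PS=0]
  ✓ 0x4F9A1  — 2 lookups
#3 VA=0xC0B272 (r,kernel):
  L0: frame=0x3F idx=6 entry=0x50007 [P=1 RW=1 US=1 PS=0]
  L1: frame=0x50 idx=11 entry=0x51007 [P=1 RW=1 US=1 PS=0]
  ✓ 0x51272  — 2 lookups

Access #2 PA: 0x4F9A1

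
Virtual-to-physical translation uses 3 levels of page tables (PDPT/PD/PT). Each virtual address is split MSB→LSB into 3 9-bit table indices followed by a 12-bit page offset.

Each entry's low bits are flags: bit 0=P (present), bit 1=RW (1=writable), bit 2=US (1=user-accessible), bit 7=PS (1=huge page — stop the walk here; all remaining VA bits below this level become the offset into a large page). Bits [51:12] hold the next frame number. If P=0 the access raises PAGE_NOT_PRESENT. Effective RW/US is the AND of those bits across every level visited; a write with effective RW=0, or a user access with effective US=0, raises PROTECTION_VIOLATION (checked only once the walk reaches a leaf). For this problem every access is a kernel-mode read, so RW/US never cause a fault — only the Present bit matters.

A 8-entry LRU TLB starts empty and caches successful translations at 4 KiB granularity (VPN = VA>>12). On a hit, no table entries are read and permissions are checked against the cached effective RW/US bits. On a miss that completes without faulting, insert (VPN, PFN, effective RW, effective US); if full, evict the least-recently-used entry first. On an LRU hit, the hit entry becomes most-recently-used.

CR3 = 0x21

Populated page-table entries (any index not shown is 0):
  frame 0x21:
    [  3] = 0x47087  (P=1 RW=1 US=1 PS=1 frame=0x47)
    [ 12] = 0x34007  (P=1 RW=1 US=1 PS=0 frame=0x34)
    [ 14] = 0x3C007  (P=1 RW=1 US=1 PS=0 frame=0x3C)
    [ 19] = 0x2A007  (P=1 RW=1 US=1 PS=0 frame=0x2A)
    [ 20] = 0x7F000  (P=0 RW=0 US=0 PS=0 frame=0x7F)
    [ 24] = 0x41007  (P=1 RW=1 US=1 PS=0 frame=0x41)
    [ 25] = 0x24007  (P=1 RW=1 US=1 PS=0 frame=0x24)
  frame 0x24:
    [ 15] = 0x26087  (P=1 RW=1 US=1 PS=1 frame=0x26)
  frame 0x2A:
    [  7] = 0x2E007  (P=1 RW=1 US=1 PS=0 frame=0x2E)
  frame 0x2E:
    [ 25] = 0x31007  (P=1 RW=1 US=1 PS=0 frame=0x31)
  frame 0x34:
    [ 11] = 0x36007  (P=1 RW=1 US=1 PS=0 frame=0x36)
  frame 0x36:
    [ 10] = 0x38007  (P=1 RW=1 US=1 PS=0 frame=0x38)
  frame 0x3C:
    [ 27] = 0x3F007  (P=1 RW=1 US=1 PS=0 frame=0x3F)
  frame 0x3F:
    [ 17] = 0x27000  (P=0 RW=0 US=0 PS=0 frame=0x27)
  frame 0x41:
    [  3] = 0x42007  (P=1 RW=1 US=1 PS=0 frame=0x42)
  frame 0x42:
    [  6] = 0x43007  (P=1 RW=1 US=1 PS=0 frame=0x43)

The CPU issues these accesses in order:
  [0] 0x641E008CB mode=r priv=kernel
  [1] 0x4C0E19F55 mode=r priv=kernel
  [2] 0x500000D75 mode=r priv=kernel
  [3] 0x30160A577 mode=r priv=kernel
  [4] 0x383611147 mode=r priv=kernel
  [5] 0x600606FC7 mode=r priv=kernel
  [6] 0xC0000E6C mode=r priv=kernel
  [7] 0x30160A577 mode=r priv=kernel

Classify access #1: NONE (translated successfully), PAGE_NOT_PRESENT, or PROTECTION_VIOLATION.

Per-access translation:
#0 VA=0x641E008CB (r,kernel):
  L0: frame=0x21 idx=25 entry=0x24007 [P=1 RW=1 US=1 PS=0]
  L1: frame=0x24 idx=15 entry=0x26087 [P=1 RW=1 US=1 PS=1]
  → PA=0x268CB (huge @L1)  (2 entries read)
#1 VA=0x4C0E19F55 (r,kernel):
  L0: frame=0x21 idx=19 entry=0x2A007 [P=1 RW=1 US=1 PS=0]
  L1: frame=0x2A idx=7 entry=0x2E007 [P=1 RW=1 US=1 PS=0]
  L2: frame=0x2E idx=25 entry=0x31007 [P=1 RW=1 US=1 PS=0]
  → PA=0x31F55  (3 entries read)
#2 VA=0x500000D75 (r,kernel):
  L0: frame=0x21 idx=20 entry=0x7F000 [P=0 RW=0 US=0 PS=0]
  ✗ PAGE_NOT_PRESENT  [1 reads]
#3 VA=0x30160A577 (r,kernel):
  L0: frame=0x21 idx=12 entry=0x34007 [P=1 RW=1 US=1 PS=0]
  L1: frame=0x34 idx=11 entry=0x36007 [P=1 RW=1 US=1 PS=0]
  L2: frame=0x36 idx=10 entry=0x38007 [P=1 RW=1 US=1 PS=0]
  → PA=0x38577  (3 entries read)
#4 VA=0x383611147 (r,kernel):
  L0: frame=0x21 idx=14 entry=0x3C007 [P=1 RW=1 US=1 PS=0]
  L1: frame=0x3C idx=27 entry=0x3F007 [P=1 RW=1 US=1 PS=0]
  L2: frame=0x3F idx=17 entry=0x27000 [P=0 RW=0 US=0 PS=0]
  ✗ PAGE_NOT_PRESENT  [3 reads]
#5 VA=0x600606FC7 (r,kernel):
  L0: frame=0x21 idx=24 entry=0x41007 [P=1 RW=1 US=1 PS=0]
  L1: frame=0x41 idx=3 entry=0x42007 [P=1 RW=1 US=1 PS=0]
  L2: frame=0x42 idx=6 entry=0x43007 [P=1 RW=1 US=1 PS=0]
  → PA=0x43FC7  (3 entries read)
#6 VA=0xC0000E6C (r,kernel):
  L0: frame=0x21 idx=3 entry=0x47087 [P=1 RW=1 US=1 PS=1]
  → PA=0x47E6C (huge @L0)  (1 entries read)
#7 VA=0x30160A577 (r,kernel):
  TLB hit vpn=0x30160A → PA=0x38577

Access #1 fault: NONE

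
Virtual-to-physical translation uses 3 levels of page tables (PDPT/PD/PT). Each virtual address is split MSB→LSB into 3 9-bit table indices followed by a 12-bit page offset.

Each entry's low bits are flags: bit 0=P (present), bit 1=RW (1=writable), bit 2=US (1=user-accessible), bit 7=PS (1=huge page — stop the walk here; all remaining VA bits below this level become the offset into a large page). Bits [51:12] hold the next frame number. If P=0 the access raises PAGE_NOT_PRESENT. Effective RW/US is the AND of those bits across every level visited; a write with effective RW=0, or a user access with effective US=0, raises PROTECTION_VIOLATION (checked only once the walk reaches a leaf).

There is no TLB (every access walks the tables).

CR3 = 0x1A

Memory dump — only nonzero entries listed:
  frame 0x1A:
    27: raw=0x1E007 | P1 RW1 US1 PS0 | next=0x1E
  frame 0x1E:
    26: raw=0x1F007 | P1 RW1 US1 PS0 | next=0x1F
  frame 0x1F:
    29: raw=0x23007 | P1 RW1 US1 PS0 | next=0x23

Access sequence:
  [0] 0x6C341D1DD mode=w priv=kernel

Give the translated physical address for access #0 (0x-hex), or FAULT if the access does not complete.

Trace:
#0 VA=0x6C341D1DD (w,kernel):
  lvl0: tbl 0x1A, slot 27 ⇒ 0x1E007 (P1/RW1/US1/PS0)
  lvl1: tbl 0x1E, slot 26 ⇒ 0x1F007 (P1/RW1/US1/PS0)
  lvl2: tbl 0x1F, slot 29 ⇒ 0x23007 (P1/RW1/US1/PS0)
  ⇒ phys 0x231DD  [3 reads]

Access #0 PA: 0x231DD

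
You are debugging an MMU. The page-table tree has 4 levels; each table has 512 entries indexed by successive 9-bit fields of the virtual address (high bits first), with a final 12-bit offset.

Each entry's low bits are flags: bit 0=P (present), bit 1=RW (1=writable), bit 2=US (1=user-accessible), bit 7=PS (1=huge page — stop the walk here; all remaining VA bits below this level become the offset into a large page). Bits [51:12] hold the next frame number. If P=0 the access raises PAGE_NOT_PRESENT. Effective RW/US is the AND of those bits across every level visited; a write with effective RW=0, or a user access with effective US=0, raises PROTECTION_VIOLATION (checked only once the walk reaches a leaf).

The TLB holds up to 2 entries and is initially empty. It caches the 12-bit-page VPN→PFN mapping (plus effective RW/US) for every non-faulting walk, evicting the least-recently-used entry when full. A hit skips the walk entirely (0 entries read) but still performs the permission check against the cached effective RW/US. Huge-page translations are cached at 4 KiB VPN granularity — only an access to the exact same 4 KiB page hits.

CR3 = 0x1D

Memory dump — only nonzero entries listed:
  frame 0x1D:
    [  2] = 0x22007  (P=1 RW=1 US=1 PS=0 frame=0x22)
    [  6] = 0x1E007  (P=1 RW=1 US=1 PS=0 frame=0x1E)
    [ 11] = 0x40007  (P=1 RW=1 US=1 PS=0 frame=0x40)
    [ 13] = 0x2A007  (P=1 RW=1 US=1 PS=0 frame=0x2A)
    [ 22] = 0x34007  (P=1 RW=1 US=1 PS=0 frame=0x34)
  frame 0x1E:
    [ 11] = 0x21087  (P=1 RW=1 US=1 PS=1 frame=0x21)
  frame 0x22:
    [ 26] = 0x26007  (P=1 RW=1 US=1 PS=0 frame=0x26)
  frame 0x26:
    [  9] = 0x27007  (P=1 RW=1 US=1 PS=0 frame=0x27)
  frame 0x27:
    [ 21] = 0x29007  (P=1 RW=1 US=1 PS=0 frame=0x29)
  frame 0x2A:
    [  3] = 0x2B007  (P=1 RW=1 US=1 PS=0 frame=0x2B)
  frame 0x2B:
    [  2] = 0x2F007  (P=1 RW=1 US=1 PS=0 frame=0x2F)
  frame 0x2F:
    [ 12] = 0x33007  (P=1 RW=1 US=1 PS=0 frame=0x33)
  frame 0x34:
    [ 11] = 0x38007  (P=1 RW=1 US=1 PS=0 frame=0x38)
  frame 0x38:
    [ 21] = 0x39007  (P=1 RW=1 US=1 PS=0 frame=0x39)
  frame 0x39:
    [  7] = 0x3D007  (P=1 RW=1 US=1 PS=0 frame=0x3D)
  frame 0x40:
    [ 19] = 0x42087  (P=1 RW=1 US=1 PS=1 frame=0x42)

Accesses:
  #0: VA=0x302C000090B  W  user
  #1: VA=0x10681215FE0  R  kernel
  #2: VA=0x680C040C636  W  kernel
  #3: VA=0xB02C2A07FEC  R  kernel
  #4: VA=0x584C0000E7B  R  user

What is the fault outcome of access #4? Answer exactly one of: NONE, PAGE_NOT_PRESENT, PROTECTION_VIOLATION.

Per-access translation:
#0 VA=0x302C000090B (w,user):
  L0 @0x1D[6] → 0x1E007  P=1,RW=1,US=1,PS=0
  L1 @0x1E[11] → 0x21087  P=1,RW=1,US=1,PS=1
  → PA=0x2190B (huge @L1)  (2 entries read)
#1 VA=0x10681215FE0 (r,kernel):
  L0 @0x1D[2] → 0x22007  P=1,RW=1,US=1,PS=0
  L1 @0x22[26] → 0x26007  P=1,RW=1,US=1,PS=0
  L2 @0x26[9] → 0x27007  P=1,RW=1,US=1,PS=0
  L3 @0x27[21] → 0x29007  P=1,RW=1,US=1,PS=0
  → PA=0x29FE0  (4 entries read)
#2 VA=0x680C040C636 (w,kernel):
  L0 @0x1D[13] → 0x2A007  P=1,RW=1,US=1,PS=0
  L1 @0x2A[3] → 0x2B007  P=1,RW=1,US=1,PS=0
  L2 @0x2B[2] → 0x2F007  P=1,RW=1,US=1,PS=0
  L3 @0x2F[12] → 0x33007  P=1,RW=1,US=1,PS=0
  → PA=0x33636  (4 entries read)
#3 VA=0xB02C2A07FEC (r,kernel):
  L0 @0x1D[22] → 0x34007  P=1,RW=1,US=1,PS=0
  L1 @0x34[11] → 0x38007  P=1,RW=1,US=1,PS=0
  L2 @0x38[21] → 0x39007  P=1,RW=1,US=1,PS=0
  L3 @0x39[7] → 0x3D007  P=1,RW=1,US=1,PS=0
  → PA=0x3DFEC  (4 entries read)
#4 VA=0x584C0000E7B (r,user):
  L0 @0x1D[11] → 0x40007  P=1,RW=1,US=1,PS=0
  L1 @0x40[19] → 0x42087  P=1,RW=1,US=1,PS=1
  → PA=0x42E7B (huge @L1)  (2 entries read)

Access #4 fault: NONE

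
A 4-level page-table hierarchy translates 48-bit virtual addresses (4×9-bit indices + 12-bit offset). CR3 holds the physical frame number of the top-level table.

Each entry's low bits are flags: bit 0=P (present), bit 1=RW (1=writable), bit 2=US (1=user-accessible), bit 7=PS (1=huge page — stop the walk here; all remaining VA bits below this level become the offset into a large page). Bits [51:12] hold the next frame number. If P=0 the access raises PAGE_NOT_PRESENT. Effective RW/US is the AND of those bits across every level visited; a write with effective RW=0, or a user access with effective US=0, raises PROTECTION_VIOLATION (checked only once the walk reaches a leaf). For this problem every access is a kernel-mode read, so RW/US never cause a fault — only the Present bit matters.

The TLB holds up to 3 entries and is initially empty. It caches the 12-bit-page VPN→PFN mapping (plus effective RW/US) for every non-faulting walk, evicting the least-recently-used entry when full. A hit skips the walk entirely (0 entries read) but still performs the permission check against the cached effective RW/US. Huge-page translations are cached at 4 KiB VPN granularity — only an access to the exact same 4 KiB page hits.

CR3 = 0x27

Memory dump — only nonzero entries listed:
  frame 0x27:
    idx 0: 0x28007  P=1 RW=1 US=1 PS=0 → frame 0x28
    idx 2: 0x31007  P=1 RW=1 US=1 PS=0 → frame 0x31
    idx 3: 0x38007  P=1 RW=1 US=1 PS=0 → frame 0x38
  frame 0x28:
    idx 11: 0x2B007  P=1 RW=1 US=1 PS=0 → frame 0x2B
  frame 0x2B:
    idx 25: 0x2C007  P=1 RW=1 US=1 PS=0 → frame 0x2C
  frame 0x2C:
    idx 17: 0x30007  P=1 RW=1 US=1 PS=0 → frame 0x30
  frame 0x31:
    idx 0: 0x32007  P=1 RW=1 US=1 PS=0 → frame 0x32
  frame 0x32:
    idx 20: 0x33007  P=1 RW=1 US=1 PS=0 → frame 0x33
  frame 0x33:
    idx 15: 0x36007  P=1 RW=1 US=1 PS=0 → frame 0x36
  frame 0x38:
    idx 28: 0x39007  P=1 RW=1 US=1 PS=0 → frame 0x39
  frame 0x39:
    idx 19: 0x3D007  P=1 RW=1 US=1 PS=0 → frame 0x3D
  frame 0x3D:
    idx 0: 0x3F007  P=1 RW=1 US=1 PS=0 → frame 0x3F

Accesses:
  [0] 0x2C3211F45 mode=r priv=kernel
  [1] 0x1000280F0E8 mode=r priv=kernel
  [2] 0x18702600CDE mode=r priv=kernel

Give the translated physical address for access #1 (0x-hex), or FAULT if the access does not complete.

Walk each access:
#0 VA=0x2C3211F45 (r,kernel):
  lvl0: tbl 0x27, slot 0 ⇒ 0x28007 (P1/RW1/US1/PS0)
  lvl1: tbl 0x28, slot 11 ⇒ 0x2B007 (P1/RW1/US1/PS0)
  lvl2: tbl 0x2B, slot 25 ⇒ 0x2C007 (P1/RW1/US1/PS0)
  lvl3: tbl 0x2C, slot 17 ⇒ 0x30007 (P1/RW1/US1/PS0)
  ⇒ phys 0x30F45  [4 reads]
#1 VA=0x1000280F0E8 (r,kernel):
  lvl0: tbl 0x27, slot 2 ⇒ 0x31007 (P1/RW1/US1/PS0)
  lvl1: tbl 0x31, slot 0 ⇒ 0x32007 (P1/RW1/US1/PS0)
  lvl2: tbl 0x32, slot 20 ⇒ 0x33007 (P1/RW1/US1/PS0)
  lvl3: tbl 0x33, slot 15 ⇒ 0x36007 (P1/RW1/US1/PS0)
  ⇒ phys 0x360E8  [4 reads]
#2 VA=0x18702600CDE (r,kernel):
  lvl0: tbl 0x27, slot 3 ⇒ 0x38007 (P1/RW1/US1/PS0)
  lvl1: tbl 0x38, slot 28 ⇒ 0x39007 (P1/RW1/US1/PS0)
  lvl2: tbl 0x39, slot 19 ⇒ 0x3D007 (P1/RW1/US1/PS0)
  lvl3: tbl 0x3D, slot 0 ⇒ 0x3F007 (P1/RW1/US1/PS0)
  ⇒ phys 0x3FCDE  [4 reads]

Access #1 PA: 0x360E8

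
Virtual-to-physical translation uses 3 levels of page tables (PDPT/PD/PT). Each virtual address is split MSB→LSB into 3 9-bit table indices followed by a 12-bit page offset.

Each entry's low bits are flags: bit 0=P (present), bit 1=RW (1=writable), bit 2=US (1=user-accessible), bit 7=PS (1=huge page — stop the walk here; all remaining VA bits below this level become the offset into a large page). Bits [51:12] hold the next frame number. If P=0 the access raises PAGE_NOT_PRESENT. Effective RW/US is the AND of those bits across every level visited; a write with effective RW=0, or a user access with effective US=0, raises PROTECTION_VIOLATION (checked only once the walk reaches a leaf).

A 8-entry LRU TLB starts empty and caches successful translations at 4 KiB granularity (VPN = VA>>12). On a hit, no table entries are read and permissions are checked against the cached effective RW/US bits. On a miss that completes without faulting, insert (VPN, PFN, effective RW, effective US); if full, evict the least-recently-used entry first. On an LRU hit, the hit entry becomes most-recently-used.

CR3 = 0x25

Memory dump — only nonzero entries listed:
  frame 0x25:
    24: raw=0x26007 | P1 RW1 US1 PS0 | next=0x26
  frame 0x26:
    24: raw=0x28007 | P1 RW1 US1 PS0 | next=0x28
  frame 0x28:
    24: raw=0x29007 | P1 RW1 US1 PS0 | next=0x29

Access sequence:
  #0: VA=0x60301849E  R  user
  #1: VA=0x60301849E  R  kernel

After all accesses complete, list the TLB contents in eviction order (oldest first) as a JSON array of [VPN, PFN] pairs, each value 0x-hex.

Walk each access:
#0 VA=0x60301849E (r,user):
  [0] read 0x25 idx=24: raw=0x26007 flags P=1 W=1 U=1 S=0
  [1] read 0x26 idx=24: raw=0x28007 flags P=1 W=1 U=1 S=0
  [2] read 0x28 idx=24: raw=0x29007 flags P=1 W=1 U=1 S=0
  ✓ 0x2949E  — 3 lookups
#1 VA=0x60301849E (r,kernel):
  TLB hit vpn=0x603018 → PA=0x2949E

TLB: [["0x603018", "0x29"]]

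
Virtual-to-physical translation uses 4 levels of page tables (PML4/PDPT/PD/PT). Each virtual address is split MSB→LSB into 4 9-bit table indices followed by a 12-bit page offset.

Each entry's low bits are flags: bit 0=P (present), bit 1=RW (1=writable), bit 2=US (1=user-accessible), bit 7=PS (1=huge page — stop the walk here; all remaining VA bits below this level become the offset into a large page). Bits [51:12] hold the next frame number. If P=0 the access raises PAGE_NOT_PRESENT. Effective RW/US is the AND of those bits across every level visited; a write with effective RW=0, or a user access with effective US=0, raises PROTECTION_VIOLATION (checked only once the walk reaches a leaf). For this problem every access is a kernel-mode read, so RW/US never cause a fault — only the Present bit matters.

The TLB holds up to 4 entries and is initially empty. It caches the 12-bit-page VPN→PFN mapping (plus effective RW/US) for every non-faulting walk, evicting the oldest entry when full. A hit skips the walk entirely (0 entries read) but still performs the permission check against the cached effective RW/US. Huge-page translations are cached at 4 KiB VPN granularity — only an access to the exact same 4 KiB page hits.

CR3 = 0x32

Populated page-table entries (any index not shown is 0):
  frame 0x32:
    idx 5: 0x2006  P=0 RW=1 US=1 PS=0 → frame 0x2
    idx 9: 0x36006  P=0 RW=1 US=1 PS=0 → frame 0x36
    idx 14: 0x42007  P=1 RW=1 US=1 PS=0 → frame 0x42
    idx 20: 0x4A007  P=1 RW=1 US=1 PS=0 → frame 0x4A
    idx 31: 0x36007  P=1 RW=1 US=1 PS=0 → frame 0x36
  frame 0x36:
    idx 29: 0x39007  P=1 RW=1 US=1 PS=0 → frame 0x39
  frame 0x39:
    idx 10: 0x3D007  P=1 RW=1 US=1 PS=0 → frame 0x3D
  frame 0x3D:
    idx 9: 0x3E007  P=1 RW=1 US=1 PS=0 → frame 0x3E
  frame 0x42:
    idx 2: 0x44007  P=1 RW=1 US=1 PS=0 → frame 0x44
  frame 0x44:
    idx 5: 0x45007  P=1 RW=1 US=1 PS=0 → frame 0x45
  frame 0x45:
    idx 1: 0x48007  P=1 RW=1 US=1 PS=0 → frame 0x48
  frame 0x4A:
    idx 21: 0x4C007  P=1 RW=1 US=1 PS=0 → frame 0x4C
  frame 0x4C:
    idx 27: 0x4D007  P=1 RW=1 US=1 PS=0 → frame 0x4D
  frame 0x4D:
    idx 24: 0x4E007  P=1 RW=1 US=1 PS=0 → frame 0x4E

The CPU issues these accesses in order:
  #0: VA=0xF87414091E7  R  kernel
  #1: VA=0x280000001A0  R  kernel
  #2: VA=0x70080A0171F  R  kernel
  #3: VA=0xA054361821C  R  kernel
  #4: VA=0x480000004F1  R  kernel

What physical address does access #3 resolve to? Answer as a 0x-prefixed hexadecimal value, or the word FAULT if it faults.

Per-access translation:
#0 VA=0xF87414091E7 (r,kernel):
  L0 @0x32[31] → 0x36007  P=1,RW=1,US=1,PS=0
  L1 @0x36[29] → 0x39007  P=1,RW=1,US=1,PS=0
  L2 @0x39[10] → 0x3D007  P=1,RW=1,US=1,PS=0
  L3 @0x3D[9] → 0x3E007  P=1,RW=1,US=1,PS=0
  ⇒ phys 0x3E1E7  [4 reads]
#1 VA=0x280000001A0 (r,kernel):
  L0 @0x32[5] → 0x2006  P=0,RW=1,US=1,PS=0
  ⇒ fault: PAGE_NOT_PRESENT  — 1 lookups
#2 VA=0x70080A0171F (r,kernel):
  L0 @0x32[14] → 0x42007  P=1,RW=1,US=1,PS=0
  L1 @0x42[2] → 0x44007  P=1,RW=1,US=1,PS=0
  L2 @0x44[5] → 0x45007  P=1,RW=1,US=1,PS=0
  L3 @0x45[1] → 0x48007  P=1,RW=1,US=1,PS=0
  ⇒ phys 0x4871F  [4 reads]
#3 VA=0xA054361821C (r,kernel):
  L0 @0x32[20] → 0x4A007  P=1,RW=1,US=1,PS=0
  L1 @0x4A[21] → 0x4C007  P=1,RW=1,US=1,PS=0
  L2 @0x4C[27] → 0x4D007  P=1,RW=1,US=1,PS=0
  L3 @0x4D[24] → 0x4E007  P=1,RW=1,US=1,PS=0
  ⇒ phys 0x4E21C  [4 reads]
#4 VA=0x480000004F1 (r,kernel):
  L0 @0x32[9] → 0x36006  P=0,RW=1,US=1,PS=0
  ⇒ fault: PAGE_NOT_PRESENT  — 1 lookups

Access #3 PA: 0x4E21C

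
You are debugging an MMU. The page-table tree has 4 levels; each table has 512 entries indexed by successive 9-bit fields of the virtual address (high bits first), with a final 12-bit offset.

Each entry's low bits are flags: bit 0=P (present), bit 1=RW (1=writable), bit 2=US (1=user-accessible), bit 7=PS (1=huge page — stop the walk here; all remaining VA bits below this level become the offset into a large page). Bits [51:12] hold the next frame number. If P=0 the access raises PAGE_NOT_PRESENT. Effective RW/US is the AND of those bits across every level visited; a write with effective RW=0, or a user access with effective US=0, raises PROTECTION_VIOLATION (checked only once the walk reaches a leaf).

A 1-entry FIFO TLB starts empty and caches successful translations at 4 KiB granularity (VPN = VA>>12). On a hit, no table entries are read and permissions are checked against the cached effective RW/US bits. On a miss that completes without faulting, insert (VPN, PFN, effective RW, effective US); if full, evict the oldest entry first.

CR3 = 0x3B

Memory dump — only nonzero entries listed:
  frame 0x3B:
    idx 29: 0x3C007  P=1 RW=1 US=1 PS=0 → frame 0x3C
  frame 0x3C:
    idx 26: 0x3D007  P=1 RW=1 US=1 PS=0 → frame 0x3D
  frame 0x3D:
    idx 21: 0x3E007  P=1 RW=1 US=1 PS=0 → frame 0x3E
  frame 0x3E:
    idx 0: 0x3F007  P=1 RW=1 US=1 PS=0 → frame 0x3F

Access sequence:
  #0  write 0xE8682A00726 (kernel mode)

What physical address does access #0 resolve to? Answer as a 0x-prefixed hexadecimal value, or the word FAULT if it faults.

Trace:
#0 VA=0xE8682A00726 (w,kernel):
  [0] read 0x3B idx=29: raw=0x3C007 flags P=1 W=1 U=1 S=0
  [1] read 0x3C idx=26: raw=0x3D007 flags P=1 W=1 U=1 S=0
  [2] read 0x3D idx=21: raw=0x3E007 flags P=1 W=1 U=1 S=0
  [3] read 0x3E idx=0: raw=0x3F007 flags P=1 W=1 U=1 S=0
  → PA=0x3F726  (4 entries read)

Access #0 PA: 0x3F726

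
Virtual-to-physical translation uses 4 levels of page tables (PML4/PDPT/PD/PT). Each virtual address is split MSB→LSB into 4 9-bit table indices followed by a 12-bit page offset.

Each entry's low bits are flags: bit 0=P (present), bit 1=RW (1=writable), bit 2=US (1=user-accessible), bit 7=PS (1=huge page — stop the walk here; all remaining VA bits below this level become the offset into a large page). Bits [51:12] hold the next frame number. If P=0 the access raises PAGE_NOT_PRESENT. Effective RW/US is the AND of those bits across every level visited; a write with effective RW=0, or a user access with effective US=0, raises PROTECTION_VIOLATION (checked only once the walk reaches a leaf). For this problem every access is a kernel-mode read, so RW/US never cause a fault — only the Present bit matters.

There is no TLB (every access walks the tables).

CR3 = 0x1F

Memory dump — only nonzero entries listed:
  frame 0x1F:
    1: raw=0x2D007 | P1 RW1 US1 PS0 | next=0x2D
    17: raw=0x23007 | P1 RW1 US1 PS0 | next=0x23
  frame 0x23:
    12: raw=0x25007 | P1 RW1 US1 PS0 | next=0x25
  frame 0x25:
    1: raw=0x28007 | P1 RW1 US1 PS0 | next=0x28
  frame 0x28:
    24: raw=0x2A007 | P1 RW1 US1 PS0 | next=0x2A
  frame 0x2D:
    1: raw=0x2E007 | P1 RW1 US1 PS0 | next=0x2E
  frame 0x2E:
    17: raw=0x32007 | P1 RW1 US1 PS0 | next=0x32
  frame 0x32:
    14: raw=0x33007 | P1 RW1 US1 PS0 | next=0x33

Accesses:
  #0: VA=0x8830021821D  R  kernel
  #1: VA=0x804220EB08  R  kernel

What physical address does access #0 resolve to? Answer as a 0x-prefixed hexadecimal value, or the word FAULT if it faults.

Trace:
#0 VA=0x8830021821D (r,kernel):
  L0 @0x1F[17] → 0x23007  P=1,RW=1,US=1,PS=0
  L1 @0x23[12] → 0x25007  P=1,RW=1,US=1,PS=0
  L2 @0x25[1] → 0x28007  P=1,RW=1,US=1,PS=0
  L3 @0x28[24] → 0x2A007  P=1,RW=1,US=1,PS=0
  ⇒ phys 0x2A21D  [4 reads]
#1 VA=0x804220EB08 (r,kernel):
  L0 @0x1F[1] → 0x2D007  P=1,RW=1,US=1,PS=0
  L1 @0x2D[1] → 0x2E007  P=1,RW=1,US=1,PS=0
  L2 @0x2E[17] → 0x32007  P=1,RW=1,US=1,PS=0
  L3 @0x32[14] → 0x33007  P=1,RW=1,US=1,PS=0
  ⇒ phys 0x33B08  [4 reads]

Access #0 PA: 0x2A21D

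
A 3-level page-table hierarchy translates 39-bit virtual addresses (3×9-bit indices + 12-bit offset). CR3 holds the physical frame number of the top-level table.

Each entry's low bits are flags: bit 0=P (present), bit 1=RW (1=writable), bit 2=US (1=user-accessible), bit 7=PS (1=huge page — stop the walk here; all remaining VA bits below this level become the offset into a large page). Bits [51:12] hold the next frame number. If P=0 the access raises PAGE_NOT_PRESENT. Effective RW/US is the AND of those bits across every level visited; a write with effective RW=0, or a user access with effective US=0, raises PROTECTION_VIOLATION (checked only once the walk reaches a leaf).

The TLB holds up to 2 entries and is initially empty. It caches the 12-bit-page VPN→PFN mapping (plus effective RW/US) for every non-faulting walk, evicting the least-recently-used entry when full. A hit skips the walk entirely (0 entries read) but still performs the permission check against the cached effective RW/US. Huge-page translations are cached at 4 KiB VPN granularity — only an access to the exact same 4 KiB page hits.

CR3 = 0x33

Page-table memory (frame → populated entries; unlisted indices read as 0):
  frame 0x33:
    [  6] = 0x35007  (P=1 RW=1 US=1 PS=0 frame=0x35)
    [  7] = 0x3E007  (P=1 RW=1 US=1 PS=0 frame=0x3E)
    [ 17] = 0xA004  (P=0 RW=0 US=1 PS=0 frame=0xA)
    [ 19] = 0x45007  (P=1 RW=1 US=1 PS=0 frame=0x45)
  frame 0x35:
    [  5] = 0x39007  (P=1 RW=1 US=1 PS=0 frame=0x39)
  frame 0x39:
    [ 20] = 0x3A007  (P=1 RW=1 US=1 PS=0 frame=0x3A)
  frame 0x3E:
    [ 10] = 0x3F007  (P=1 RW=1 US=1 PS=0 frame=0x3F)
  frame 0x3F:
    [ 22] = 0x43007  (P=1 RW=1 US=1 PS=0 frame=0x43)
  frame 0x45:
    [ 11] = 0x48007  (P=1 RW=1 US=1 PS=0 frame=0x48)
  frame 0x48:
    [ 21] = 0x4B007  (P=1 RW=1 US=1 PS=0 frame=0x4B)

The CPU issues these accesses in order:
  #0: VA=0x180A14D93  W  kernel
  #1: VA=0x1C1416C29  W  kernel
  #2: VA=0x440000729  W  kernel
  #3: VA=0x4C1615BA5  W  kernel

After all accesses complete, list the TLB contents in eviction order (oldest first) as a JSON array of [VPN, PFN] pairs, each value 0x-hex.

Per-access translation:
#0 VA=0x180A14D93 (w,kernel):
  L0 @0x33[6] → 0x35007  P=1,RW=1,US=1,PS=0
  L1 @0x35[5] → 0x39007  P=1,RW=1,US=1,PS=0
  L2 @0x39[20] → 0x3A007  P=1,RW=1,US=1,PS=0
  → PA=0x3AD93  (3 entries read)
#1 VA=0x1C1416C29 (w,kernel):
  L0 @0x33[7] → 0x3E007  P=1,RW=1,US=1,PS=0
  L1 @0x3E[10] → 0x3F007  P=1,RW=1,US=1,PS=0
  L2 @0x3F[22] → 0x43007  P=1,RW=1,US=1,PS=0
  → PA=0x43C29  (3 entries read)
#2 VA=0x440000729 (w,kernel):
  L0 @0x33[17] → 0xA004  P=0,RW=0,US=1,PS=0
  ⇒ fault: PAGE_NOT_PRESENT  — 1 lookups
#3 VA=0x4C1615BA5 (w,kernel):
  L0 @0x33[19] → 0x45007  P=1,RW=1,US=1,PS=0
  L1 @0x45[11] → 0x48007  P=1,RW=1,US=1,PS=0
  L2 @0x48[21] → 0x4B007  P=1,RW=1,US=1,PS=0
  → PA=0x4BBA5  (3 entries read)

TLB: [["0x1C1416", "0x43"], ["0x4C1615", "0x4B"]]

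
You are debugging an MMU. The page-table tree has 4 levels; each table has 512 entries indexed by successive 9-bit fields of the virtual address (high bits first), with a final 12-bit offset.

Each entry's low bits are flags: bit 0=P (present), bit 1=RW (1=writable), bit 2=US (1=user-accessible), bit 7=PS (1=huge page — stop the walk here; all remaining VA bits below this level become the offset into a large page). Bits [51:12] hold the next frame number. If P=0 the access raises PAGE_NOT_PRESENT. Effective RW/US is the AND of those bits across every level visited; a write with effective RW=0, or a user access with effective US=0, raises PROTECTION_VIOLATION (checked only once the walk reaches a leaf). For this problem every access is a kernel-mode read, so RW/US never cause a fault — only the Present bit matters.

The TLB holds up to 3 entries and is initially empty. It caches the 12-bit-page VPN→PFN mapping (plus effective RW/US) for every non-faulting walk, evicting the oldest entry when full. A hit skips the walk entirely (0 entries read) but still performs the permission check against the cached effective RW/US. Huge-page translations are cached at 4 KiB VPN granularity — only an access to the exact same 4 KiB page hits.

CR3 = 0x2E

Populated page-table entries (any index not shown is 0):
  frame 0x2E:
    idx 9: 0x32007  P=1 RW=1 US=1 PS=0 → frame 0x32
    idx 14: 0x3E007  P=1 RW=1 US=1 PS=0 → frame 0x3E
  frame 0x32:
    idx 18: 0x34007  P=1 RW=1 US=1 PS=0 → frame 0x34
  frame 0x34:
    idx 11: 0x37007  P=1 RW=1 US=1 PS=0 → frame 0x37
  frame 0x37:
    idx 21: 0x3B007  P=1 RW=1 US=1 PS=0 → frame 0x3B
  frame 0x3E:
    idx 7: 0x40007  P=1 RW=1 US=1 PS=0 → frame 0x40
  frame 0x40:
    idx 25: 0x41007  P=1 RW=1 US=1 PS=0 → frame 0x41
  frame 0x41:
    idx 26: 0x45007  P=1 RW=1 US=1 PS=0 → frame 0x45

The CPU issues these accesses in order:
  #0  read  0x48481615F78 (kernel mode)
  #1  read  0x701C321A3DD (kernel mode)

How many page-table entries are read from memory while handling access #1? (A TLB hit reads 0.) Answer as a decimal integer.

Walk each access:
#0 VA=0x48481615F78 (r,kernel):
  L0 @0x2E[9] → 0x32007  P=1,RW=1,US=1,PS=0
  L1 @0x32[18] → 0x34007  P=1,RW=1,US=1,PS=0
  L2 @0x34[11] → 0x37007  P=1,RW=1,US=1,PS=0
  L3 @0x37[21] → 0x3B007  P=1,RW=1,US=1,PS=0
  ✓ 0x3BF78  — 4 lookups
#1 VA=0x701C321A3DD (r,kernel):
  L0 @0x2E[14] → 0x3E007  P=1,RW=1,US=1,PS=0
  L1 @0x3E[7] → 0x40007  P=1,RW=1,US=1,PS=0
  L2 @0x40[25] → 0x41007  P=1,RW=1,US=1,PS=0
  L3 @0x41[26] → 0x45007  P=1,RW=1,US=1,PS=0
  ✓ 0x453DD  — 4 lookups

Entries read for #1: 4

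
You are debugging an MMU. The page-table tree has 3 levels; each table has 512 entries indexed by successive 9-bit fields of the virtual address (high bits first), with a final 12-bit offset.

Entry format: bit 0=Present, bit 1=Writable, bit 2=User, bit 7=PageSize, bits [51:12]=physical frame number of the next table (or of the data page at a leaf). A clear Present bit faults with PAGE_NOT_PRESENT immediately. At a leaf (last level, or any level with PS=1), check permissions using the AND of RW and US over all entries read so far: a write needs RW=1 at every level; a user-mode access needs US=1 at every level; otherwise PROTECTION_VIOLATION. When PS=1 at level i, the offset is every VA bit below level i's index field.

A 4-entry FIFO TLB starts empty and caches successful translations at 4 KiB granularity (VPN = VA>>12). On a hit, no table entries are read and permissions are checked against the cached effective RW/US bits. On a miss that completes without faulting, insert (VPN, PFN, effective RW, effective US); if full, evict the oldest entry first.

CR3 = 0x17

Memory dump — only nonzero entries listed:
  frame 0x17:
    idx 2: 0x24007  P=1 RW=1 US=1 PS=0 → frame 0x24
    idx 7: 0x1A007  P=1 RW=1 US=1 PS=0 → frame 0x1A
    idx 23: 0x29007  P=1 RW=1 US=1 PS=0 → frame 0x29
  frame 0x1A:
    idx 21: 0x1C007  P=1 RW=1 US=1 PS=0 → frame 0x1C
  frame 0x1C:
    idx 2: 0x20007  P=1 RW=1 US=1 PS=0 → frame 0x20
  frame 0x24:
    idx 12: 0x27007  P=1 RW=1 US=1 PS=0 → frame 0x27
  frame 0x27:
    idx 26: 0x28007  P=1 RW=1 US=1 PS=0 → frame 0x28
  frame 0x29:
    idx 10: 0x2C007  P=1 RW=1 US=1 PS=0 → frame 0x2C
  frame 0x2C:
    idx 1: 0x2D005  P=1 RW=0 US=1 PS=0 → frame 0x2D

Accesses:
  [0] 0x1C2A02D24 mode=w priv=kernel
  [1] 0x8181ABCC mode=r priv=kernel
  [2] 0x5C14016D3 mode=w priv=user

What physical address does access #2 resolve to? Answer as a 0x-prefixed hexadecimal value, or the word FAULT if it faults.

Walk each access:
#0 VA=0x1C2A02D24 (w,kernel):
  lvl0: tbl 0x17, slot 7 ⇒ 0x1A007 (P1/RW1/US1/PS0)
  lvl1: tbl 0x1A, slot 21 ⇒ 0x1C007 (P1/RW1/US1/PS0)
  lvl2: tbl 0x1C, slot 2 ⇒ 0x20007 (P1/RW1/US1/PS0)
  ⇒ phys 0x20D24  [3 reads]
#1 VA=0x8181ABCC (r,kernel):
  lvl0: tbl 0x17, slot 2 ⇒ 0x24007 (P1/RW1/US1/PS0)
  lvl1: tbl 0x24, slot 12 ⇒ 0x27007 (P1/RW1/US1/PS0)
  lvl2: tbl 0x27, slot 26 ⇒ 0x28007 (P1/RW1/US1/PS0)
  ⇒ phys 0x28BCC  [3 reads]
#2 VA=0x5C14016D3 (w,user):
  lvl0: tbl 0x17, slot 23 ⇒ 0x29007 (P1/RW1/US1/PS0)
  lvl1: tbl 0x29, slot 10 ⇒ 0x2C007 (P1/RW1/US1/PS0)
  lvl2: tbl 0x2C, slot 1 ⇒ 0x2D005 (P1/RW0/US1/PS0)
  → PROTECTION_VIOLATION  (3 entries read)

Access #2 PA: FAULT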